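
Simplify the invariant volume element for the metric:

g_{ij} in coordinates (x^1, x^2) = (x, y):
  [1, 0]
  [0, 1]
det(g) = 1
√|det(g)| = 1
Volume element: dV = 1 dx dy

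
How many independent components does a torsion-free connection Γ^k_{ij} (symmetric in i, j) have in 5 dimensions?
Γ^k_{ij} has n choices for the upper index and n(n+1)/2 independent symmetric lower index pairs.
Total = 5 × 5×6/2 = 5 × 15 = 75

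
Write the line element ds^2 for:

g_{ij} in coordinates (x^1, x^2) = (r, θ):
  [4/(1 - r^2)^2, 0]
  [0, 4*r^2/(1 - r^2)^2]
ds^2 = g_{ij} dx^i dx^j; only the non-zero components contribute.
ds^2 = (4/(1 - r^2)^2) dr^2 + (4*r^2/(1 - r^2)^2) dθ^2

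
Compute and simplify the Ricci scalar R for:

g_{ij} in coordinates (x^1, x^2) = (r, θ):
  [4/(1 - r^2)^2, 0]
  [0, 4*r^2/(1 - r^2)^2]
Non-zero Christoffel symbols (Γ^k_{ij} = Γ^k_{ji}):
Γ^r_{r r} = 2*r/(1 - r^2)
Γ^r_{θ θ} = (r^3 + r)/(r^2 - 1)
Γ^θ_{r θ} = (-r^2 - 1)/(r^3 - r)
Ricci tensor (R_{ij} = R^k_{ikj}): R_{rr} = -4/(r^2 - 1)^2, R_{rθ} = 0, R_{θθ} = -4*r^2/(r^2 - 1)^2
Inverse metric: g^{rr} = (1 - r^2)^2/4, g^{θθ} = (1 - r^2)^2/(4*r^2)
R = g^{ij} R_{ij} = ((1 - r^2)^2/4)(-4/(r^2 - 1)^2) + ((1 - r^2)^2/(4*r^2))(-4*r^2/(r^2 - 1)^2) = -2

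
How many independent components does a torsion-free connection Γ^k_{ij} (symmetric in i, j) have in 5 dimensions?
Γ^k_{ij} has n choices for the upper index and n(n+1)/2 independent symmetric lower index pairs.
Total = 5 × 5×6/2 = 5 × 15 = 75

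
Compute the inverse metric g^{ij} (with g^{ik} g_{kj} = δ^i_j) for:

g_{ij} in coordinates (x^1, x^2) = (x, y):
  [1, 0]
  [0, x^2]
The metric is diagonal, so g^{ij} is diagonal with entries 1/g_{ii}: diag(1, 1/(x^2)).
g^{ij}:
  [1, 0]
  [0, 1/x^2]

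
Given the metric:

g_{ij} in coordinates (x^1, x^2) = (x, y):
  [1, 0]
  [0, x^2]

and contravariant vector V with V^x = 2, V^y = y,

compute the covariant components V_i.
V_i = g_{ij} V^j:
V_x = (1)(2) + (0)(y) = 2
V_y = (0)(2) + (x^2)(y) = x^2*y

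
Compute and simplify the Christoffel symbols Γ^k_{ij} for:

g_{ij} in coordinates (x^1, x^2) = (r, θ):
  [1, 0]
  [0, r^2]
Using Γ^k_{ij} = (1/2) g^{km} (∂_i g_{mj} + ∂_j g_{mi} - ∂_m g_{ij}); the metric is diagonal, so only the m = k term contributes.
Non-zero symbols (using the symmetry Γ^k_{ij} = Γ^k_{ji}):
Γ^r_{θ θ} = (1/2) g^{rr} (∂_θ g_{rθ} + ∂_θ g_{rθ} - ∂_r g_{θθ}) = (1/2)(1)((0) + (0) - (2*r)) = -r
Γ^θ_{r θ} = (1/2) g^{θθ} (∂_r g_{θθ} + ∂_θ g_{θr} - ∂_θ g_{rθ}) = (1/2)(1/r^2)((2*r) + (0) - (0)) = 1/r
All other Christoffel symbols are zero.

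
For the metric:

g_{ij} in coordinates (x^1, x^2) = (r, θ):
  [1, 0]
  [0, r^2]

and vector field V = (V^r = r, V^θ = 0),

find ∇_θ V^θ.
Non-zero Christoffel symbols:
Γ^r_{θ θ} = -r
Γ^θ_{r θ} = 1/r
∇_θ V^θ = ∂_θ V^θ + Γ^θ_{θ j} V^j
  = (0) + (1/r)(r) + (0)(0)
  = 1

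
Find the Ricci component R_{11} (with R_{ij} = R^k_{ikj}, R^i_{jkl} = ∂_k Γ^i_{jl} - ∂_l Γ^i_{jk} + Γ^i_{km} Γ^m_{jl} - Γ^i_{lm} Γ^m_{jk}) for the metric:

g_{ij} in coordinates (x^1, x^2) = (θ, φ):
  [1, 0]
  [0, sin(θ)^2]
Non-zero Christoffel symbols (Γ^k_{ij} = Γ^k_{ji}):
Γ^θ_{φ φ} = -sin(2*θ)/2
Γ^φ_{θ φ} = 1/tan(θ)
R^θ_{θ θ θ} = 0 (a repeated index in an antisymmetric pair)
R^φ_{θ φ θ} = ∂_φ Γ^φ_{θ θ} - ∂_θ Γ^φ_{θ φ} + Γ^φ_{φ m} Γ^m_{θ θ} - Γ^φ_{θ m} Γ^m_{θ φ}
  = (0) - (-1/sin(θ)^2) + (0) - (1/tan(θ)^2) = 1
R_{θθ} = R^θ_{θ θ θ} + R^φ_{θ φ θ} = (0) + (1) = 1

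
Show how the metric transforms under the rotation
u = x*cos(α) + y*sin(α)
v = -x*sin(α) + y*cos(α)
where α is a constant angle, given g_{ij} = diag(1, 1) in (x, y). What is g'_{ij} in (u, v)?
Invert the transformation: x = u*cos(α) - v*sin(α), y = u*sin(α) + v*cos(α)
g'_{ij} = (∂x^k/∂x'^i)(∂x^l/∂x'^j) g_{kl}; with g_{kl} = δ_{kl} this is Σ_k (∂x^k/∂x'^i)(∂x^k/∂x'^j).
Jacobian: ∂x/∂u = cos(α), ∂x/∂v = -sin(α), ∂y/∂u = sin(α), ∂y/∂v = cos(α)
g'_{uu} = (cos(α))(cos(α)) + (sin(α))(sin(α)) = 1
g'_{uv} = (cos(α))(-sin(α)) + (sin(α))(cos(α)) = 0
g'_{vv} = (-sin(α))(-sin(α)) + (cos(α))(cos(α)) = 1
g'_{ij} = diag(1, 1)
The Euclidean metric is invariant under rotations.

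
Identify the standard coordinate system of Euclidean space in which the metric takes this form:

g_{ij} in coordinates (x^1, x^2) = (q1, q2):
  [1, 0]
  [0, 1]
All components are constant and the metric is the identity, i.e. orthonormal rectilinear coordinates.
Cartesian (2D) coordinates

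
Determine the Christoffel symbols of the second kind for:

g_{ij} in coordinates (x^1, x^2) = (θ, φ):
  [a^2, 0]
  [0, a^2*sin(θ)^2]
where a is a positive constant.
Using Γ^k_{ij} = (1/2) g^{km} (∂_i g_{mj} + ∂_j g_{mi} - ∂_m g_{ij}); the metric is diagonal, so only the m = k term contributes.
Non-zero symbols (using the symmetry Γ^k_{ij} = Γ^k_{ji}):
Γ^θ_{φ φ} = (1/2) g^{θθ} (∂_φ g_{θφ} + ∂_φ g_{θφ} - ∂_θ g_{φφ}) = (1/2)(1/a^2)((0) + (0) - (a^2*sin(2*θ))) = -sin(2*θ)/2
Γ^φ_{θ φ} = (1/2) g^{φφ} (∂_θ g_{φφ} + ∂_φ g_{φθ} - ∂_φ g_{θφ}) = (1/2)(1/(a^2*sin(θ)^2))((a^2*sin(2*θ)) + (0) - (0)) = 1/tan(θ)
All other Christoffel symbols are zero.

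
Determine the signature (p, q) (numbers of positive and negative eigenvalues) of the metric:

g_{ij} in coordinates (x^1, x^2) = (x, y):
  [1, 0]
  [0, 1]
The metric is diagonal, so its eigenvalues are the diagonal entries: 1, 1 (at a generic point, where coordinate-dependent entries are positive).
2 positive, 0 negative.
(2, 0) - Riemannian (positive definite)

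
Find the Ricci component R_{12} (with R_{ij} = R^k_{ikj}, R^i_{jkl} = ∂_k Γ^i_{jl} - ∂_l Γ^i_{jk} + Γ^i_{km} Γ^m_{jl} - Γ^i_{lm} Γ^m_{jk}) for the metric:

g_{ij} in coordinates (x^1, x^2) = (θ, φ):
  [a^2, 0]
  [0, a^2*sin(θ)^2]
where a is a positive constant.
Non-zero Christoffel symbols (Γ^k_{ij} = Γ^k_{ji}):
Γ^θ_{φ φ} = -sin(2*θ)/2
Γ^φ_{θ φ} = 1/tan(θ)
R^θ_{θ θ φ} = 0 (a repeated index in an antisymmetric pair)
R^φ_{θ φ φ} = 0 (a repeated index in an antisymmetric pair)
R_{θφ} = R^θ_{θ θ φ} + R^φ_{θ φ φ} = (0) + (0) = 0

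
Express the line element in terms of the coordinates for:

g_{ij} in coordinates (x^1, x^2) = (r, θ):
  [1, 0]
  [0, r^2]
ds^2 = g_{ij} dx^i dx^j; only the non-zero components contribute.
ds^2 = dr^2 + r^2 dθ^2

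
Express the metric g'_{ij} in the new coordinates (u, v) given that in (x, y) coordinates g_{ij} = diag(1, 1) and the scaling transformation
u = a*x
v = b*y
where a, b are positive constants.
Invert the transformation: x = u/a, y = v/b
g'_{ij} = (∂x^k/∂x'^i)(∂x^l/∂x'^j) g_{kl}; with g_{kl} = δ_{kl} this is Σ_k (∂x^k/∂x'^i)(∂x^k/∂x'^j).
Jacobian: ∂x/∂u = 1/a, ∂x/∂v = 0, ∂y/∂u = 0, ∂y/∂v = 1/b
g'_{uu} = (1/a)(1/a) + (0)(0) = 1/a^2
g'_{uv} = (1/a)(0) + (0)(1/b) = 0
g'_{vv} = (0)(0) + (1/b)(1/b) = 1/b^2
g'_{ij} = diag(1/a^2, 1/b^2)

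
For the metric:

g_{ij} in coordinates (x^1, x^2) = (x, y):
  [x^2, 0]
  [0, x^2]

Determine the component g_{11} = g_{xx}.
With x^1 = x, x^2 = y, g_{11} = g_{xx} is the row-1, column-1 entry of the matrix.
g_{11} = x^2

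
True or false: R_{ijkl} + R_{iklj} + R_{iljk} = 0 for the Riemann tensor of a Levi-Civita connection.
This is the first (algebraic) Bianchi identity.
True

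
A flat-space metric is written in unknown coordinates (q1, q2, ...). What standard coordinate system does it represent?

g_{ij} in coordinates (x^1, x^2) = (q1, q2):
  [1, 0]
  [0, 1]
All components are constant and the metric is the identity, i.e. orthonormal rectilinear coordinates.
Cartesian (2D) coordinates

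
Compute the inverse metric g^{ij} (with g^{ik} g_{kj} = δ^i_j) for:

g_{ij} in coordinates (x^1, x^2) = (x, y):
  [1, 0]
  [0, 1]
The metric is diagonal, so g^{ij} is diagonal with entries 1/g_{ii}: diag(1, 1).
g^{ij}:
  [1, 0]
  [0, 1]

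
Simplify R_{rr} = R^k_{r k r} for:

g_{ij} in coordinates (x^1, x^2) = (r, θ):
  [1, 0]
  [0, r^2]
Non-zero Christoffel symbols (Γ^k_{ij} = Γ^k_{ji}):
Γ^r_{θ θ} = -r
Γ^θ_{r θ} = 1/r
R^r_{r r r} = 0 (a repeated index in an antisymmetric pair)
R^θ_{r θ r} = ∂_θ Γ^θ_{r r} - ∂_r Γ^θ_{r θ} + Γ^θ_{θ m} Γ^m_{r r} - Γ^θ_{r m} Γ^m_{r θ}
  = (0) - (-1/r^2) + (0) - (1/r^2) = 0
R_{rr} = R^r_{r r r} + R^θ_{r θ r} = (0) + (0) = 0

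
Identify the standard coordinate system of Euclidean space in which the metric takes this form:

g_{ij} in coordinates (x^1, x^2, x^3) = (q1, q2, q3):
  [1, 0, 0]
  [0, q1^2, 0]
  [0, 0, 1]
The line element ds^2 = dq1^2 + q1^2 dq2^2 + dq3^2 is dr^2 + r^2 dθ^2 + dz^2 with q1 = r, q2 = θ, q3 = z.
cylindrical coordinates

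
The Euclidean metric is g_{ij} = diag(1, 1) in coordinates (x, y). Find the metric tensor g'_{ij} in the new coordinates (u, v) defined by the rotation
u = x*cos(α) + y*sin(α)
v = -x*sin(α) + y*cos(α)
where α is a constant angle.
Invert the transformation: x = u*cos(α) - v*sin(α), y = u*sin(α) + v*cos(α)
g'_{ij} = (∂x^k/∂x'^i)(∂x^l/∂x'^j) g_{kl}; with g_{kl} = δ_{kl} this is Σ_k (∂x^k/∂x'^i)(∂x^k/∂x'^j).
Jacobian: ∂x/∂u = cos(α), ∂x/∂v = -sin(α), ∂y/∂u = sin(α), ∂y/∂v = cos(α)
g'_{uu} = (cos(α))(cos(α)) + (sin(α))(sin(α)) = 1
g'_{uv} = (cos(α))(-sin(α)) + (sin(α))(cos(α)) = 0
g'_{vv} = (-sin(α))(-sin(α)) + (cos(α))(cos(α)) = 1
g'_{ij} = diag(1, 1)
The Euclidean metric is invariant under rotations.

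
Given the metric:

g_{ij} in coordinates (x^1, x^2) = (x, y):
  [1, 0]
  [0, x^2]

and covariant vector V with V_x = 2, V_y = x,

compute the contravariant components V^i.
Inverse metric (diagonal): g^{xx} = 1, g^{yy} = 1/x^2
V^i = g^{ij} V_j:
V^x = (1)(2) + (0)(x) = 2
V^y = (0)(2) + (1/x^2)(x) = 1/x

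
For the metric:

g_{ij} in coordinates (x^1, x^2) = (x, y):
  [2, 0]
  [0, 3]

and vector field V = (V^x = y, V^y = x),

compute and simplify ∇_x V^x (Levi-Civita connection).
All Christoffel symbols are zero.
∇_x V^x = ∂_x V^x + Γ^x_{x j} V^j
  = (0) + (0)(y) + (0)(x)
  = 0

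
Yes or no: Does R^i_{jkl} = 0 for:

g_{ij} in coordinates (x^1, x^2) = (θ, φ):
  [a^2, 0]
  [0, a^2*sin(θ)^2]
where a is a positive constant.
Non-zero Christoffel symbols:
Γ^θ_{φ φ} = -sin(2*θ)/2
Γ^φ_{θ φ} = 1/tan(θ)
Ricci tensor: R_{θθ} = 1, R_{θφ} = 0, R_{φφ} = sin(θ)^2
The Ricci tensor is non-zero, so the Riemann tensor is non-zero: not flat.
No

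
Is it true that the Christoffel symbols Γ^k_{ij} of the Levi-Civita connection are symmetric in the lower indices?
The Levi-Civita connection is torsion-free, which is exactly Γ^k_{ij} = Γ^k_{ji}.
Yes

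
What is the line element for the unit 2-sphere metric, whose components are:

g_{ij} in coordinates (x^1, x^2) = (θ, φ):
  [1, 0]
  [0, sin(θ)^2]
ds^2 = g_{ij} dx^i dx^j; only the non-zero components contribute.
ds^2 = dθ^2 + sin(θ)^2 dφ^2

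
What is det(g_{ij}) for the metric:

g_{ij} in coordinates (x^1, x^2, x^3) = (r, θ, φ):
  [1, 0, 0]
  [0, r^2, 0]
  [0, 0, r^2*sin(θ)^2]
Diagonal metric: det(g) = g_{11}·g_{22}·g_{33}
= (1)·(r^2)·(r^2*sin(θ)^2)
det(g) = r^4*sin(θ)^2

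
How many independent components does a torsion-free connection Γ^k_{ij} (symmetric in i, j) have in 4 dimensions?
Γ^k_{ij} has n choices for the upper index and n(n+1)/2 independent symmetric lower index pairs.
Total = 4 × 4×5/2 = 4 × 10 = 40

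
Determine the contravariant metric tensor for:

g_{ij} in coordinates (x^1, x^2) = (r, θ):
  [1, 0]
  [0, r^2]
The metric is diagonal, so g^{ij} is diagonal with entries 1/g_{ii}: diag(1, 1/(r^2)).
g^{ij}:
  [1, 0]
  [0, 1/r^2]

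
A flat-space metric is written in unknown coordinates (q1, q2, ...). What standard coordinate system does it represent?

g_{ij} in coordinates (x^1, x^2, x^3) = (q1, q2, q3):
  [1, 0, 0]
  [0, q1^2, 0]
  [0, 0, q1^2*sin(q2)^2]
The line element ds^2 = dq1^2 + q1^2 dq2^2 + q1^2 sin(q2)^2 dq3^2 is dr^2 + r^2 dθ^2 + r^2 sin(θ)^2 dφ^2 with q1 = r, q2 = θ, q3 = φ.
spherical coordinates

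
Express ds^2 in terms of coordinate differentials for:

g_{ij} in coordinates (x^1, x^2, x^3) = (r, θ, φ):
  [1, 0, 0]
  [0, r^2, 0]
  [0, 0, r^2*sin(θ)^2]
ds^2 = g_{ij} dx^i dx^j; only the non-zero components contribute.
ds^2 = dr^2 + r^2 dθ^2 + r^2*sin(θ)^2 dφ^2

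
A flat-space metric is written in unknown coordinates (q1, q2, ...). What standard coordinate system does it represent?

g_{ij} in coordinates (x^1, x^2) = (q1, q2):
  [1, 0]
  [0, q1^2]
The line element ds^2 = dq1^2 + q1^2 dq2^2 is dr^2 + r^2 dθ^2 with q1 = r, q2 = θ.
polar coordinates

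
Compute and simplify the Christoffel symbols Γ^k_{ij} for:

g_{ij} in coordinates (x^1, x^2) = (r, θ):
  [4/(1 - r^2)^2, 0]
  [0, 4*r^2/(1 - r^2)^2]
Using Γ^k_{ij} = (1/2) g^{km} (∂_i g_{mj} + ∂_j g_{mi} - ∂_m g_{ij}); the metric is diagonal, so only the m = k term contributes.
Non-zero symbols (using the symmetry Γ^k_{ij} = Γ^k_{ji}):
Γ^r_{r r} = (1/2) g^{rr} (∂_r g_{rr} + ∂_r g_{rr} - ∂_r g_{rr}) = (1/2)((1 - r^2)^2/4)((16*r/(1 - r^2)^3) + (16*r/(1 - r^2)^3) - (16*r/(1 - r^2)^3)) = 2*r/(1 - r^2)
Γ^r_{θ θ} = (1/2) g^{rr} (∂_θ g_{rθ} + ∂_θ g_{rθ} - ∂_r g_{θθ}) = (1/2)((1 - r^2)^2/4)((0) + (0) - (-8*(r^3 + r)/(r^2 - 1)^3)) = (r^3 + r)/(r^2 - 1)
Γ^θ_{r θ} = (1/2) g^{θθ} (∂_r g_{θθ} + ∂_θ g_{θr} - ∂_θ g_{rθ}) = (1/2)((1 - r^2)^2/(4*r^2))((-8*(r^3 + r)/(r^2 - 1)^3) + (0) - (0)) = (-r^2 - 1)/(r^3 - r)
All other Christoffel symbols are zero.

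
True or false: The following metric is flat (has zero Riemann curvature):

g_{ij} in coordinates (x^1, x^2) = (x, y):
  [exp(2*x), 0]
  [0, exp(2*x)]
Non-zero Christoffel symbols:
Γ^x_{x x} = 1
Γ^x_{y y} = -1
Γ^y_{x y} = 1
Ricci tensor: R_{xx} = 0, R_{xy} = 0, R_{yy} = 0
All R_{ij} vanish; in 2 dimensions the Riemann tensor is fully determined by the Ricci tensor, so R^i_{jkl} = 0: the metric is flat (curvilinear coordinates on flat space).
True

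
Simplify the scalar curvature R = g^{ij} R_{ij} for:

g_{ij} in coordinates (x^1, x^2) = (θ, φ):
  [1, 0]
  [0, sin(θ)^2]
Non-zero Christoffel symbols (Γ^k_{ij} = Γ^k_{ji}):
Γ^θ_{φ φ} = -sin(2*θ)/2
Γ^φ_{θ φ} = 1/tan(θ)
Ricci tensor (R_{ij} = R^k_{ikj}): R_{θθ} = 1, R_{θφ} = 0, R_{φφ} = sin(θ)^2
Inverse metric: g^{θθ} = 1, g^{φφ} = 1/sin(θ)^2
R = g^{ij} R_{ij} = (1)(1) + (1/sin(θ)^2)(sin(θ)^2) = 2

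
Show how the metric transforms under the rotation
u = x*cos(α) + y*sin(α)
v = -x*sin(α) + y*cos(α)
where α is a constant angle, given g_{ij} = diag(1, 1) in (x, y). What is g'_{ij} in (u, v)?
Invert the transformation: x = u*cos(α) - v*sin(α), y = u*sin(α) + v*cos(α)
g'_{ij} = (∂x^k/∂x'^i)(∂x^l/∂x'^j) g_{kl}; with g_{kl} = δ_{kl} this is Σ_k (∂x^k/∂x'^i)(∂x^k/∂x'^j).
Jacobian: ∂x/∂u = cos(α), ∂x/∂v = -sin(α), ∂y/∂u = sin(α), ∂y/∂v = cos(α)
g'_{uu} = (cos(α))(cos(α)) + (sin(α))(sin(α)) = 1
g'_{uv} = (cos(α))(-sin(α)) + (sin(α))(cos(α)) = 0
g'_{vv} = (-sin(α))(-sin(α)) + (cos(α))(cos(α)) = 1
g'_{ij} = diag(1, 1)
The Euclidean metric is invariant under rotations.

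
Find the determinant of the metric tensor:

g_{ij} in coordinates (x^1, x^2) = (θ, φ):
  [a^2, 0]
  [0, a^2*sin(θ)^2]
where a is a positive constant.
For a 2×2 metric: det(g) = g_{11}·g_{22} - g_{12}·g_{21}
= (a^2)·(a^2*sin(θ)^2) - (0)·(0)
= a^4*sin(θ)^2 - 0
det(g) = a^4*sin(θ)^2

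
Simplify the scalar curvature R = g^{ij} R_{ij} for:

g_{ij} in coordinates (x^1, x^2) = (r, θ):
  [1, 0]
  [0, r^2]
Non-zero Christoffel symbols (Γ^k_{ij} = Γ^k_{ji}):
Γ^r_{θ θ} = -r
Γ^θ_{r θ} = 1/r
Ricci tensor (R_{ij} = R^k_{ikj}): R_{rr} = 0, R_{rθ} = 0, R_{θθ} = 0
Inverse metric: g^{rr} = 1, g^{θθ} = 1/r^2
R = g^{ij} R_{ij} = (1)(0) + (1/r^2)(0) = 0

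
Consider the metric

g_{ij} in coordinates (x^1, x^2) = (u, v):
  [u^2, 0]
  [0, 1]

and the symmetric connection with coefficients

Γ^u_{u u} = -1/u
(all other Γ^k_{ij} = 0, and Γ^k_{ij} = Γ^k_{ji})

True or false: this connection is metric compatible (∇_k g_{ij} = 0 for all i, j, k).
Using ∇_k g_{ij} = ∂_k g_{ij} - Γ^m_{ki} g_{mj} - Γ^m_{kj} g_{im}:
∇_u g_{uu} = (2*u) - (-u) - (-u) = 4*u ≠ 0
So the connection is not metric compatible (it is not the Levi-Civita connection).
False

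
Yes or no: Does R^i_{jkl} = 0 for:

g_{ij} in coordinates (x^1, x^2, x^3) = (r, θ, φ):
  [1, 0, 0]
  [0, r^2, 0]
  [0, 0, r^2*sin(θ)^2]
Non-zero Christoffel symbols:
Γ^r_{θ θ} = -r
Γ^r_{φ φ} = -r*sin(θ)^2
Γ^θ_{r θ} = 1/r
Γ^θ_{φ φ} = -sin(2*θ)/2
Γ^φ_{r φ} = 1/r
Γ^φ_{θ φ} = 1/tan(θ)
Ricci tensor: R_{rr} = 0, R_{rθ} = 0, R_{rφ} = 0, R_{θθ} = 0, R_{θφ} = 0, R_{φφ} = 0
All R_{ij} vanish; in 3 dimensions the Riemann tensor is fully determined by the Ricci tensor, so R^i_{jkl} = 0: the metric is flat (curvilinear coordinates on flat space).
Yes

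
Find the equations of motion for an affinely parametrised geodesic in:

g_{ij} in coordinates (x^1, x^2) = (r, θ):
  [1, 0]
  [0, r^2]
Geodesic equation: d^2x^k/dλ^2 + Γ^k_{ij} (dx^i/dλ)(dx^j/dλ) = 0.
Non-zero Christoffel symbols:
Γ^r_{θ θ} = -r
Γ^θ_{r θ} = 1/r
Substituting (the symmetric pair Γ^k_{ij}, Γ^k_{ji} combines into a factor 2):
d^2r/dλ^2 - r (dθ/dλ)^2 = 0
d^2θ/dλ^2 + (2/r) (dr/dλ)(dθ/dλ) = 0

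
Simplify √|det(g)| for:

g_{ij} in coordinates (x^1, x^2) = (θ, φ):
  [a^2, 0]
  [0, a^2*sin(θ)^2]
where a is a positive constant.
det(g) = a^4*sin(θ)^2
√|det(g)| = a^2*sin(θ) (taking 0 < θ < π so that |sin(θ)| = sin(θ))
Volume element: dV = a^2*sin(θ) dθ dφ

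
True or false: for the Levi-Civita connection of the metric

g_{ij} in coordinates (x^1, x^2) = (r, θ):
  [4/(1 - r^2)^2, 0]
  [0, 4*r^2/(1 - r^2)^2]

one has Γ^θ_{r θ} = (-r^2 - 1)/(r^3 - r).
Γ^θ_{r θ} = (1/2) g^{θθ} (∂_r g_{θθ} + ∂_θ g_{θr} - ∂_θ g_{rθ}) = (1/2)((1 - r^2)^2/(4*r^2))((-8*(r^3 + r)/(r^2 - 1)^3) + (0) - (0)) = (-r^2 - 1)/(r^3 - r)
This equals the proposed value (-r^2 - 1)/(r^3 - r).
True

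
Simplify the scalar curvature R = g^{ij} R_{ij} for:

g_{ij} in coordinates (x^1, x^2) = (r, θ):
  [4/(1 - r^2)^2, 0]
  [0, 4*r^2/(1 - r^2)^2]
Non-zero Christoffel symbols (Γ^k_{ij} = Γ^k_{ji}):
Γ^r_{r r} = 2*r/(1 - r^2)
Γ^r_{θ θ} = (r^3 + r)/(r^2 - 1)
Γ^θ_{r θ} = (-r^2 - 1)/(r^3 - r)
Ricci tensor (R_{ij} = R^k_{ikj}): R_{rr} = -4/(r^2 - 1)^2, R_{rθ} = 0, R_{θθ} = -4*r^2/(r^2 - 1)^2
Inverse metric: g^{rr} = (1 - r^2)^2/4, g^{θθ} = (1 - r^2)^2/(4*r^2)
R = g^{ij} R_{ij} = ((1 - r^2)^2/4)(-4/(r^2 - 1)^2) + ((1 - r^2)^2/(4*r^2))(-4*r^2/(r^2 - 1)^2) = -2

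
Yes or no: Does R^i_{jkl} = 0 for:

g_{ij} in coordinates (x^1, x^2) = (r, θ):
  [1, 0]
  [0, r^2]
Non-zero Christoffel symbols:
Γ^r_{θ θ} = -r
Γ^θ_{r θ} = 1/r
Ricci tensor: R_{rr} = 0, R_{rθ} = 0, R_{θθ} = 0
All R_{ij} vanish; in 2 dimensions the Riemann tensor is fully determined by the Ricci tensor, so R^i_{jkl} = 0: the metric is flat (curvilinear coordinates on flat space).
Yes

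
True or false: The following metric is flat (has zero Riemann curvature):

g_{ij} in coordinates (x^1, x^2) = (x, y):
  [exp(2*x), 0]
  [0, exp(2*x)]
Non-zero Christoffel symbols:
Γ^x_{x x} = 1
Γ^x_{y y} = -1
Γ^y_{x y} = 1
Ricci tensor: R_{xx} = 0, R_{xy} = 0, R_{yy} = 0
All R_{ij} vanish; in 2 dimensions the Riemann tensor is fully determined by the Ricci tensor, so R^i_{jkl} = 0: the metric is flat (curvilinear coordinates on flat space).
True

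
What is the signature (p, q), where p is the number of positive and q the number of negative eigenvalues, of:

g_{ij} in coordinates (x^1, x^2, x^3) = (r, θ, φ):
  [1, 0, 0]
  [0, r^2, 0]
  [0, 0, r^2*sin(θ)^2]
The metric is diagonal, so its eigenvalues are the diagonal entries: 1, r^2, r^2*sin(θ)^2 (at a generic point, where coordinate-dependent entries are positive).
3 positive, 0 negative.
(3, 0) - Riemannian (positive definite)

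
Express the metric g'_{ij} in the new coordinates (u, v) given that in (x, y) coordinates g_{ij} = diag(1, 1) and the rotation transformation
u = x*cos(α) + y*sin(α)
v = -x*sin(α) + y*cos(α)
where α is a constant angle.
Invert the transformation: x = u*cos(α) - v*sin(α), y = u*sin(α) + v*cos(α)
g'_{ij} = (∂x^k/∂x'^i)(∂x^l/∂x'^j) g_{kl}; with g_{kl} = δ_{kl} this is Σ_k (∂x^k/∂x'^i)(∂x^k/∂x'^j).
Jacobian: ∂x/∂u = cos(α), ∂x/∂v = -sin(α), ∂y/∂u = sin(α), ∂y/∂v = cos(α)
g'_{uu} = (cos(α))(cos(α)) + (sin(α))(sin(α)) = 1
g'_{uv} = (cos(α))(-sin(α)) + (sin(α))(cos(α)) = 0
g'_{vv} = (-sin(α))(-sin(α)) + (cos(α))(cos(α)) = 1
g'_{ij} = diag(1, 1)
The Euclidean metric is invariant under rotations.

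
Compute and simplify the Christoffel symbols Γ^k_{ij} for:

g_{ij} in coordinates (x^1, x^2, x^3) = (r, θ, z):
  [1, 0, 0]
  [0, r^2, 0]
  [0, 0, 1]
Using Γ^k_{ij} = (1/2) g^{km} (∂_i g_{mj} + ∂_j g_{mi} - ∂_m g_{ij}); the metric is diagonal, so only the m = k term contributes.
Non-zero symbols (using the symmetry Γ^k_{ij} = Γ^k_{ji}):
Γ^r_{θ θ} = (1/2) g^{rr} (∂_θ g_{rθ} + ∂_θ g_{rθ} - ∂_r g_{θθ}) = (1/2)(1)((0) + (0) - (2*r)) = -r
Γ^θ_{r θ} = (1/2) g^{θθ} (∂_r g_{θθ} + ∂_θ g_{θr} - ∂_θ g_{rθ}) = (1/2)(1/r^2)((2*r) + (0) - (0)) = 1/r
All other Christoffel symbols are zero.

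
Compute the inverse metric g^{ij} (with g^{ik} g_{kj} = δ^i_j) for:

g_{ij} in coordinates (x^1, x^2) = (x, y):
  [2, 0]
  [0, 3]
The metric is diagonal, so g^{ij} is diagonal with entries 1/g_{ii}: diag(1/2, 1/3).
g^{ij}:
  [1/2, 0]
  [0, 1/3]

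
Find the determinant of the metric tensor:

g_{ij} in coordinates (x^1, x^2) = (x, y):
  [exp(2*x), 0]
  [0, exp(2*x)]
For a 2×2 metric: det(g) = g_{11}·g_{22} - g_{12}·g_{21}
= (exp(2*x))·(exp(2*x)) - (0)·(0)
= exp(4*x) - 0
det(g) = exp(4*x)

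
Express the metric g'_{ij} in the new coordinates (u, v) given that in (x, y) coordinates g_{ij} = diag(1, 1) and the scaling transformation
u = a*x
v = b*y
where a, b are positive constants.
Invert the transformation: x = u/a, y = v/b
g'_{ij} = (∂x^k/∂x'^i)(∂x^l/∂x'^j) g_{kl}; with g_{kl} = δ_{kl} this is Σ_k (∂x^k/∂x'^i)(∂x^k/∂x'^j).
Jacobian: ∂x/∂u = 1/a, ∂x/∂v = 0, ∂y/∂u = 0, ∂y/∂v = 1/b
g'_{uu} = (1/a)(1/a) + (0)(0) = 1/a^2
g'_{uv} = (1/a)(0) + (0)(1/b) = 0
g'_{vv} = (0)(0) + (1/b)(1/b) = 1/b^2
g'_{ij} = diag(1/a^2, 1/b^2)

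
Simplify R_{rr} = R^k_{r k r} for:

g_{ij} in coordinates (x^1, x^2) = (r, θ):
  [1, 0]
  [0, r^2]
Non-zero Christoffel symbols (Γ^k_{ij} = Γ^k_{ji}):
Γ^r_{θ θ} = -r
Γ^θ_{r θ} = 1/r
R^r_{r r r} = 0 (a repeated index in an antisymmetric pair)
R^θ_{r θ r} = ∂_θ Γ^θ_{r r} - ∂_r Γ^θ_{r θ} + Γ^θ_{θ m} Γ^m_{r r} - Γ^θ_{r m} Γ^m_{r θ}
  = (0) - (-1/r^2) + (0) - (1/r^2) = 0
R_{rr} = R^r_{r r r} + R^θ_{r θ r} = (0) + (0) = 0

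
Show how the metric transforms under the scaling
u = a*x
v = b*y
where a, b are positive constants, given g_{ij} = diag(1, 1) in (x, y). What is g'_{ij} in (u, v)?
Invert the transformation: x = u/a, y = v/b
g'_{ij} = (∂x^k/∂x'^i)(∂x^l/∂x'^j) g_{kl}; with g_{kl} = δ_{kl} this is Σ_k (∂x^k/∂x'^i)(∂x^k/∂x'^j).
Jacobian: ∂x/∂u = 1/a, ∂x/∂v = 0, ∂y/∂u = 0, ∂y/∂v = 1/b
g'_{uu} = (1/a)(1/a) + (0)(0) = 1/a^2
g'_{uv} = (1/a)(0) + (0)(1/b) = 0
g'_{vv} = (0)(0) + (1/b)(1/b) = 1/b^2
g'_{ij} = diag(1/a^2, 1/b^2)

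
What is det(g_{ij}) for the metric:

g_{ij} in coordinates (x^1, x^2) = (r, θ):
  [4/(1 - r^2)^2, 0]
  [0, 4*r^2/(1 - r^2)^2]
For a 2×2 metric: det(g) = g_{11}·g_{22} - g_{12}·g_{21}
= (4/(1 - r^2)^2)·(4*r^2/(1 - r^2)^2) - (0)·(0)
= 16*r^2/(1 - r^2)^4 - 0
det(g) = 16*r^2/(1 - r^2)^4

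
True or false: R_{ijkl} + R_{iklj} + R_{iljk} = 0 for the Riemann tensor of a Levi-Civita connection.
This is the first (algebraic) Bianchi identity.
True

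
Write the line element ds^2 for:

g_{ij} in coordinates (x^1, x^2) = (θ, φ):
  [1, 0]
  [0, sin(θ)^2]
ds^2 = g_{ij} dx^i dx^j; only the non-zero components contribute.
ds^2 = dθ^2 + sin(θ)^2 dφ^2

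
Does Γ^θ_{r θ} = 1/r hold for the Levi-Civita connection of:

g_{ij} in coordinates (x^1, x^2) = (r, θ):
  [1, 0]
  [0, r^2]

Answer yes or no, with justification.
Γ^θ_{r θ} = (1/2) g^{θθ} (∂_r g_{θθ} + ∂_θ g_{θr} - ∂_θ g_{rθ}) = (1/2)(1/r^2)((2*r) + (0) - (0)) = 1/r
This equals the proposed value 1/r.
Yes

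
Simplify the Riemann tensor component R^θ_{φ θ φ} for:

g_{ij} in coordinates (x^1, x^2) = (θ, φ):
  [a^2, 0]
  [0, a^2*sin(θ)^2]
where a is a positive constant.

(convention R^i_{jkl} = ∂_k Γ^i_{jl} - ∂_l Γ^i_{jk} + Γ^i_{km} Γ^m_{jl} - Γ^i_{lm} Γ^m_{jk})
Non-zero Christoffel symbols (Γ^k_{ij} = Γ^k_{ji}):
Γ^θ_{φ φ} = -sin(2*θ)/2
Γ^φ_{θ φ} = 1/tan(θ)
R^θ_{φ θ φ} = ∂_θ Γ^θ_{φ φ} - ∂_φ Γ^θ_{φ θ} + Γ^θ_{θ m} Γ^m_{φ φ} - Γ^θ_{φ m} Γ^m_{φ θ}
  = (-cos(2*θ)) - (0) + (0) - (-cos(θ)^2) = sin(θ)^2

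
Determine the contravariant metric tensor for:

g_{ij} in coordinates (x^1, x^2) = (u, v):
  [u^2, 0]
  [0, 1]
The metric is diagonal, so g^{ij} is diagonal with entries 1/g_{ii}: diag(1/(u^2), 1).
g^{ij}:
  [1/u^2, 0]
  [0, 1]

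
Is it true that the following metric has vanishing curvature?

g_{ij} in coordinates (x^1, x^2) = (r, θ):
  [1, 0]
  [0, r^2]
Non-zero Christoffel symbols:
Γ^r_{θ θ} = -r
Γ^θ_{r θ} = 1/r
Ricci tensor: R_{rr} = 0, R_{rθ} = 0, R_{θθ} = 0
All R_{ij} vanish; in 2 dimensions the Riemann tensor is fully determined by the Ricci tensor, so R^i_{jkl} = 0: the metric is flat (curvilinear coordinates on flat space).
Yes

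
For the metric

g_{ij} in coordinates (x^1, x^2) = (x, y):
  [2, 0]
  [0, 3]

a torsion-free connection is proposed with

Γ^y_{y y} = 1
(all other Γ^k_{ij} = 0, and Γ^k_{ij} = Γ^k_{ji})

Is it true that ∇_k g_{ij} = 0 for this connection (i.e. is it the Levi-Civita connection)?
Using ∇_k g_{ij} = ∂_k g_{ij} - Γ^m_{ki} g_{mj} - Γ^m_{kj} g_{im}:
∇_y g_{yy} = (0) - (3) - (3) = -6 ≠ 0
So the connection is not metric compatible (it is not the Levi-Civita connection).
No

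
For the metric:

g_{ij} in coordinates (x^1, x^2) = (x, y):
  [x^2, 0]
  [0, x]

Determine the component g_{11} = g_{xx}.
With x^1 = x, x^2 = y, g_{11} = g_{xx} is the row-1, column-1 entry of the matrix.
g_{11} = x^2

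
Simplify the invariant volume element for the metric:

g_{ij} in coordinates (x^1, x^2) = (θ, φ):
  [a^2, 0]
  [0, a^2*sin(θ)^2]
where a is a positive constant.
det(g) = a^4*sin(θ)^2
√|det(g)| = a^2*sin(θ) (taking 0 < θ < π so that |sin(θ)| = sin(θ))
Volume element: dV = a^2*sin(θ) dθ dφ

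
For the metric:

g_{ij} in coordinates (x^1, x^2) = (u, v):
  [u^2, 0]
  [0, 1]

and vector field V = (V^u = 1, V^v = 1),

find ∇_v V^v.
Non-zero Christoffel symbols:
Γ^u_{u u} = 1/u
∇_v V^v = ∂_v V^v + Γ^v_{v j} V^j
  = (0) + (0)(1) + (0)(1)
  = 0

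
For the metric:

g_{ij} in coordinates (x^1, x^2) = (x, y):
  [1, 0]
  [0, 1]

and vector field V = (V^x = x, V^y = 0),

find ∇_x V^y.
All Christoffel symbols are zero.
∇_x V^y = ∂_x V^y + Γ^y_{x j} V^j
  = (0) + (0)(x) + (0)(0)
  = 0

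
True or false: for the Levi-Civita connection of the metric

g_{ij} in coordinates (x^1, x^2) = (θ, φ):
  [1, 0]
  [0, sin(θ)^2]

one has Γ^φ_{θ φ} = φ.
Γ^φ_{θ φ} = (1/2) g^{φφ} (∂_θ g_{φφ} + ∂_φ g_{φθ} - ∂_φ g_{θφ}) = (1/2)(1/sin(θ)^2)((sin(2*θ)) + (0) - (0)) = 1/tan(θ)
This differs from the proposed value φ.
False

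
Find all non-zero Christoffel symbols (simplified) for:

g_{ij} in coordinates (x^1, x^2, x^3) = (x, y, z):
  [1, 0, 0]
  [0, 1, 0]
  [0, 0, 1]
Using Γ^k_{ij} = (1/2) g^{km} (∂_i g_{mj} + ∂_j g_{mi} - ∂_m g_{ij}); the metric is diagonal, so only the m = k term contributes.
Every metric component is constant, so all ∂_m g_{ij} = 0 and every Christoffel symbol vanishes.
All Christoffel symbols are zero.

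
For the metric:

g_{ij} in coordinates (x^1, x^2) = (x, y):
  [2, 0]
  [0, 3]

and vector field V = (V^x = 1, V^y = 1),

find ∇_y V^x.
All Christoffel symbols are zero.
∇_y V^x = ∂_y V^x + Γ^x_{y j} V^j
  = (0) + (0)(1) + (0)(1)
  = 0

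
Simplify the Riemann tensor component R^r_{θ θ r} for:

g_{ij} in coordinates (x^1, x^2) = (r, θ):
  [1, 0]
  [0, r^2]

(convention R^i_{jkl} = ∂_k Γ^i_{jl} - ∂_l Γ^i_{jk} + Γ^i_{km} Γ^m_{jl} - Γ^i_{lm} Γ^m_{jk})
Non-zero Christoffel symbols (Γ^k_{ij} = Γ^k_{ji}):
Γ^r_{θ θ} = -r
Γ^θ_{r θ} = 1/r
R^r_{θ θ r} = ∂_θ Γ^r_{θ r} - ∂_r Γ^r_{θ θ} + Γ^r_{θ m} Γ^m_{θ r} - Γ^r_{r m} Γ^m_{θ θ}
  = (0) - (-1) + (-1) - (0) = 0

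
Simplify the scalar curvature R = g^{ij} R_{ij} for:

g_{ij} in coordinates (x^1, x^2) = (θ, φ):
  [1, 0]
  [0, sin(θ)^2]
Non-zero Christoffel symbols (Γ^k_{ij} = Γ^k_{ji}):
Γ^θ_{φ φ} = -sin(2*θ)/2
Γ^φ_{θ φ} = 1/tan(θ)
Ricci tensor (R_{ij} = R^k_{ikj}): R_{θθ} = 1, R_{θφ} = 0, R_{φφ} = sin(θ)^2
Inverse metric: g^{θθ} = 1, g^{φφ} = 1/sin(θ)^2
R = g^{ij} R_{ij} = (1)(1) + (1/sin(θ)^2)(sin(θ)^2) = 2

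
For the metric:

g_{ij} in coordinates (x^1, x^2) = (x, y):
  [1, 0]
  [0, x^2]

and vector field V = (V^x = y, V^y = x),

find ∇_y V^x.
Non-zero Christoffel symbols:
Γ^x_{y y} = -x
Γ^y_{x y} = 1/x
∇_y V^x = ∂_y V^x + Γ^x_{y j} V^j
  = (1) + (0)(y) + (-x)(x)
  = 1 - x^2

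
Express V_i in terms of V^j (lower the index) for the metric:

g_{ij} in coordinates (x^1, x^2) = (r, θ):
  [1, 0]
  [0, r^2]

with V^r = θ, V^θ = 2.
V_i = g_{ij} V^j:
V_r = (1)(θ) + (0)(2) = θ
V_θ = (0)(θ) + (r^2)(2) = 2*r^2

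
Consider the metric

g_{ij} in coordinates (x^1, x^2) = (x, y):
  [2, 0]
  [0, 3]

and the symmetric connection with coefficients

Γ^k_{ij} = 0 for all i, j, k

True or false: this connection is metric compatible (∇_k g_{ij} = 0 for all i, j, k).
Using ∇_k g_{ij} = ∂_k g_{ij} - Γ^m_{ki} g_{mj} - Γ^m_{kj} g_{im}:
e.g. ∇_y g_{xx} = (0) - (0) - (0) = 0
Every component ∇_k g_{ij} vanishes: the connection is metric compatible.
True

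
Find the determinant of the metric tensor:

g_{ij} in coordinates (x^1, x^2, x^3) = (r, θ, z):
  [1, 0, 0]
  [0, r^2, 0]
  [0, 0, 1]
Diagonal metric: det(g) = g_{11}·g_{22}·g_{33}
= (1)·(r^2)·(1)
det(g) = r^2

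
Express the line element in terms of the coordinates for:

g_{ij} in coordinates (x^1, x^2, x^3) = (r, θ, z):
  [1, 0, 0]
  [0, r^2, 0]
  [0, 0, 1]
ds^2 = g_{ij} dx^i dx^j; only the non-zero components contribute.
ds^2 = dr^2 + r^2 dθ^2 + dz^2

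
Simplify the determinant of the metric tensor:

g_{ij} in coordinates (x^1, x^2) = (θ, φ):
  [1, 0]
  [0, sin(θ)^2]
For a 2×2 metric: det(g) = g_{11}·g_{22} - g_{12}·g_{21}
= (1)·(sin(θ)^2) - (0)·(0)
= sin(θ)^2 - 0
det(g) = sin(θ)^2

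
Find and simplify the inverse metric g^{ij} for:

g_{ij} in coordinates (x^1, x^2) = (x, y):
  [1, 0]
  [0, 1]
The metric is diagonal, so g^{ij} is diagonal with entries 1/g_{ii}: diag(1, 1).
g^{ij}:
  [1, 0]
  [0, 1]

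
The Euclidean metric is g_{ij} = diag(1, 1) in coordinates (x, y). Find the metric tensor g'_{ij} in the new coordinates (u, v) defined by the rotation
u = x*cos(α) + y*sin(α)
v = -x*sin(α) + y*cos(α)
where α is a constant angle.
Invert the transformation: x = u*cos(α) - v*sin(α), y = u*sin(α) + v*cos(α)
g'_{ij} = (∂x^k/∂x'^i)(∂x^l/∂x'^j) g_{kl}; with g_{kl} = δ_{kl} this is Σ_k (∂x^k/∂x'^i)(∂x^k/∂x'^j).
Jacobian: ∂x/∂u = cos(α), ∂x/∂v = -sin(α), ∂y/∂u = sin(α), ∂y/∂v = cos(α)
g'_{uu} = (cos(α))(cos(α)) + (sin(α))(sin(α)) = 1
g'_{uv} = (cos(α))(-sin(α)) + (sin(α))(cos(α)) = 0
g'_{vv} = (-sin(α))(-sin(α)) + (cos(α))(cos(α)) = 1
g'_{ij} = diag(1, 1)
The Euclidean metric is invariant under rotations.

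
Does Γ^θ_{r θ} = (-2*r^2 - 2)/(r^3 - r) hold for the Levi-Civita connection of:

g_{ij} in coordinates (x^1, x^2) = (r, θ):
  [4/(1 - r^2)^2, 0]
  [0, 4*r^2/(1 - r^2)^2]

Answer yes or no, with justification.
Γ^θ_{r θ} = (1/2) g^{θθ} (∂_r g_{θθ} + ∂_θ g_{θr} - ∂_θ g_{rθ}) = (1/2)((1 - r^2)^2/(4*r^2))((-8*(r^3 + r)/(r^2 - 1)^3) + (0) - (0)) = (-r^2 - 1)/(r^3 - r)
This differs from the proposed value (-2*r^2 - 2)/(r^3 - r).
No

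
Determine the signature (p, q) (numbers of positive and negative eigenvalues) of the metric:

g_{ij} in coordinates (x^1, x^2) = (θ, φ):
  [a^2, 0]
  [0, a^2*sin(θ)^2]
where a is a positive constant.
The metric is diagonal, so its eigenvalues are the diagonal entries: a^2, a^2*sin(θ)^2 (at a generic point, where coordinate-dependent entries are positive).
2 positive, 0 negative.
(2, 0) - Riemannian (positive definite)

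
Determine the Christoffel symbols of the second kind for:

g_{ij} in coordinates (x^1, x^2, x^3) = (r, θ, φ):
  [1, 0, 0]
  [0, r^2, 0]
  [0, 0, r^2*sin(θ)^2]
Using Γ^k_{ij} = (1/2) g^{km} (∂_i g_{mj} + ∂_j g_{mi} - ∂_m g_{ij}); the metric is diagonal, so only the m = k term contributes.
Non-zero symbols (using the symmetry Γ^k_{ij} = Γ^k_{ji}):
Γ^r_{θ θ} = (1/2) g^{rr} (∂_θ g_{rθ} + ∂_θ g_{rθ} - ∂_r g_{θθ}) = (1/2)(1)((0) + (0) - (2*r)) = -r
Γ^r_{φ φ} = (1/2) g^{rr} (∂_φ g_{rφ} + ∂_φ g_{rφ} - ∂_r g_{φφ}) = (1/2)(1)((0) + (0) - (2*r*sin(θ)^2)) = -r*sin(θ)^2
Γ^θ_{r θ} = (1/2) g^{θθ} (∂_r g_{θθ} + ∂_θ g_{θr} - ∂_θ g_{rθ}) = (1/2)(1/r^2)((2*r) + (0) - (0)) = 1/r
Γ^θ_{φ φ} = (1/2) g^{θθ} (∂_φ g_{θφ} + ∂_φ g_{θφ} - ∂_θ g_{φφ}) = (1/2)(1/r^2)((0) + (0) - (r^2*sin(2*θ))) = -sin(2*θ)/2
Γ^φ_{r φ} = (1/2) g^{φφ} (∂_r g_{φφ} + ∂_φ g_{φr} - ∂_φ g_{rφ}) = (1/2)(1/(r^2*sin(θ)^2))((2*r*sin(θ)^2) + (0) - (0)) = 1/r
Γ^φ_{θ φ} = (1/2) g^{φφ} (∂_θ g_{φφ} + ∂_φ g_{φθ} - ∂_φ g_{θφ}) = (1/2)(1/(r^2*sin(θ)^2))((r^2*sin(2*θ)) + (0) - (0)) = 1/tan(θ)
All other Christoffel symbols are zero.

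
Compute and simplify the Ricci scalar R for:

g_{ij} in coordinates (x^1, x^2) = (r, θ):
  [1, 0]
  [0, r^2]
Non-zero Christoffel symbols (Γ^k_{ij} = Γ^k_{ji}):
Γ^r_{θ θ} = -r
Γ^θ_{r θ} = 1/r
Ricci tensor (R_{ij} = R^k_{ikj}): R_{rr} = 0, R_{rθ} = 0, R_{θθ} = 0
Inverse metric: g^{rr} = 1, g^{θθ} = 1/r^2
R = g^{ij} R_{ij} = (1)(0) + (1/r^2)(0) = 0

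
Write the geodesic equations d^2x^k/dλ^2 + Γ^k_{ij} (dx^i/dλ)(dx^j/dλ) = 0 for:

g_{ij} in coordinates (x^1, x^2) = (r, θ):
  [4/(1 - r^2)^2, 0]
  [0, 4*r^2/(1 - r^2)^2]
Geodesic equation: d^2x^k/dλ^2 + Γ^k_{ij} (dx^i/dλ)(dx^j/dλ) = 0.
Non-zero Christoffel symbols:
Γ^r_{r r} = 2*r/(1 - r^2)
Γ^r_{θ θ} = (r^3 + r)/(r^2 - 1)
Γ^θ_{r θ} = (-r^2 - 1)/(r^3 - r)
Substituting (the symmetric pair Γ^k_{ij}, Γ^k_{ji} combines into a factor 2):
d^2r/dλ^2 + (2*r/(1 - r^2)) (dr/dλ)^2 + ((r^3 + r)/(r^2 - 1)) (dθ/dλ)^2 = 0
d^2θ/dλ^2 + ((-2*r^2 - 2)/(r^3 - r)) (dr/dλ)(dθ/dλ) = 0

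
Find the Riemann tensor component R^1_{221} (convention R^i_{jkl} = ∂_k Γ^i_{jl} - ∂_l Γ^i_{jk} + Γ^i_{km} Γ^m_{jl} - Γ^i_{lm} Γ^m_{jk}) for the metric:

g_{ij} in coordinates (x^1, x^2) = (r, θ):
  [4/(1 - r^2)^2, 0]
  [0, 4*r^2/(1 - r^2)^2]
Non-zero Christoffel symbols (Γ^k_{ij} = Γ^k_{ji}):
Γ^r_{r r} = 2*r/(1 - r^2)
Γ^r_{θ θ} = (r^3 + r)/(r^2 - 1)
Γ^θ_{r θ} = (-r^2 - 1)/(r^3 - r)
R^r_{θ θ r} = ∂_θ Γ^r_{θ r} - ∂_r Γ^r_{θ θ} + Γ^r_{θ m} Γ^m_{θ r} - Γ^r_{r m} Γ^m_{θ θ}
  = (0) - ((r^4 - 4*r^2 - 1)/(r^2 - 1)^2) + (-(r^2 + 1)^2/(r^2 - 1)^2) - (-2*r^2*(r^2 + 1)/(r^2 - 1)^2) = 4*r^2/(r^2 - 1)^2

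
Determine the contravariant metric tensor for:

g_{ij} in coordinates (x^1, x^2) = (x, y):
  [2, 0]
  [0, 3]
The metric is diagonal, so g^{ij} is diagonal with entries 1/g_{ii}: diag(1/2, 1/3).
g^{ij}:
  [1/2, 0]
  [0, 1/3]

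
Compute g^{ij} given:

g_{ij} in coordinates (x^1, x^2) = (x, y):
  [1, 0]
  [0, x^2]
The metric is diagonal, so g^{ij} is diagonal with entries 1/g_{ii}: diag(1, 1/(x^2)).
g^{ij}:
  [1, 0]
  [0, 1/x^2]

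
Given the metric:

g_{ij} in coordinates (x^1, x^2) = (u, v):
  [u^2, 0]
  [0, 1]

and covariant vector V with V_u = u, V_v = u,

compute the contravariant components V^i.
Inverse metric (diagonal): g^{uu} = 1/u^2, g^{vv} = 1
V^i = g^{ij} V_j:
V^u = (1/u^2)(u) + (0)(u) = 1/u
V^v = (0)(u) + (1)(u) = u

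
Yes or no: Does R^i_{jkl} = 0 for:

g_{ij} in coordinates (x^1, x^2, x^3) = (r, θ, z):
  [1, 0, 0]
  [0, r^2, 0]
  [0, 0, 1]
Non-zero Christoffel symbols:
Γ^r_{θ θ} = -r
Γ^θ_{r θ} = 1/r
Ricci tensor: R_{rr} = 0, R_{rθ} = 0, R_{rz} = 0, R_{θθ} = 0, R_{θz} = 0, R_{zz} = 0
All R_{ij} vanish; in 3 dimensions the Riemann tensor is fully determined by the Ricci tensor, so R^i_{jkl} = 0: the metric is flat (curvilinear coordinates on flat space).
Yes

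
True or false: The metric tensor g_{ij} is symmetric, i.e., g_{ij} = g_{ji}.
By definition the metric is a symmetric bilinear form, g_{ij} = g_{ji}.
True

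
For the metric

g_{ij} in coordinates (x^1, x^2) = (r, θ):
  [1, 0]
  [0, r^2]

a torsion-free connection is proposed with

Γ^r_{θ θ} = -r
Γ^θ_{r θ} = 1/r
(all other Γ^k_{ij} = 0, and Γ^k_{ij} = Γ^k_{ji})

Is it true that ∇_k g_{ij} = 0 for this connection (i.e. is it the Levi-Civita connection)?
Using ∇_k g_{ij} = ∂_k g_{ij} - Γ^m_{ki} g_{mj} - Γ^m_{kj} g_{im}:
e.g. ∇_r g_{θθ} = (2*r) - (r) - (r) = 0
Every component ∇_k g_{ij} vanishes: the connection is metric compatible.
Yes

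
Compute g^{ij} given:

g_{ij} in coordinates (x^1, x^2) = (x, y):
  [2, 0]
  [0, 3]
The metric is diagonal, so g^{ij} is diagonal with entries 1/g_{ii}: diag(1/2, 1/3).
g^{ij}:
  [1/2, 0]
  [0, 1/3]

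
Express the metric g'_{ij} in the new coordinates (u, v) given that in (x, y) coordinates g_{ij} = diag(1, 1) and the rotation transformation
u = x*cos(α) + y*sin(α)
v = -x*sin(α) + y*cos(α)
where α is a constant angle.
Invert the transformation: x = u*cos(α) - v*sin(α), y = u*sin(α) + v*cos(α)
g'_{ij} = (∂x^k/∂x'^i)(∂x^l/∂x'^j) g_{kl}; with g_{kl} = δ_{kl} this is Σ_k (∂x^k/∂x'^i)(∂x^k/∂x'^j).
Jacobian: ∂x/∂u = cos(α), ∂x/∂v = -sin(α), ∂y/∂u = sin(α), ∂y/∂v = cos(α)
g'_{uu} = (cos(α))(cos(α)) + (sin(α))(sin(α)) = 1
g'_{uv} = (cos(α))(-sin(α)) + (sin(α))(cos(α)) = 0
g'_{vv} = (-sin(α))(-sin(α)) + (cos(α))(cos(α)) = 1
g'_{ij} = diag(1, 1)
The Euclidean metric is invariant under rotations.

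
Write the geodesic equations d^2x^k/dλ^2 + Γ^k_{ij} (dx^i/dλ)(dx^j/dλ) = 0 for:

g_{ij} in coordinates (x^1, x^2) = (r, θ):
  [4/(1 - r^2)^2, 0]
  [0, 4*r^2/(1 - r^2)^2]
Geodesic equation: d^2x^k/dλ^2 + Γ^k_{ij} (dx^i/dλ)(dx^j/dλ) = 0.
Non-zero Christoffel symbols:
Γ^r_{r r} = 2*r/(1 - r^2)
Γ^r_{θ θ} = (r^3 + r)/(r^2 - 1)
Γ^θ_{r θ} = (-r^2 - 1)/(r^3 - r)
Substituting (the symmetric pair Γ^k_{ij}, Γ^k_{ji} combines into a factor 2):
d^2r/dλ^2 + (2*r/(1 - r^2)) (dr/dλ)^2 + ((r^3 + r)/(r^2 - 1)) (dθ/dλ)^2 = 0
d^2θ/dλ^2 + ((-2*r^2 - 2)/(r^3 - r)) (dr/dλ)(dθ/dλ) = 0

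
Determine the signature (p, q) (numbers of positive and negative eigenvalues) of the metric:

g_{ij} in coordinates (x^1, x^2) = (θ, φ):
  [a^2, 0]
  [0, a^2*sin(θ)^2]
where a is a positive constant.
The metric is diagonal, so its eigenvalues are the diagonal entries: a^2, a^2*sin(θ)^2 (at a generic point, where coordinate-dependent entries are positive).
2 positive, 0 negative.
(2, 0) - Riemannian (positive definite)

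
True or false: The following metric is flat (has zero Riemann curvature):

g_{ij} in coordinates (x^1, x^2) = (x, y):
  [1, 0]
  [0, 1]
All metric components are constant, so every Christoffel symbol vanishes and R^i_{jkl} = 0.
True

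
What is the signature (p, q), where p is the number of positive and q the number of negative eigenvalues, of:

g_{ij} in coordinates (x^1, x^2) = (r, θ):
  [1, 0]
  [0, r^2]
The metric is diagonal, so its eigenvalues are the diagonal entries: 1, r^2 (at a generic point, where coordinate-dependent entries are positive).
2 positive, 0 negative.
(2, 0) - Riemannian (positive definite)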